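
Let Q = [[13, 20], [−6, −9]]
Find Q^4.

[[481, 800], [−240, −399]]

tr Q = 4 and det Q = 3, so the characteristic polynomial is λ² − (4)λ + (3) with roots 1 and 3.
Eigenvectors give P = [[−5, −2], [3, 1]] with P⁻¹ = [[1, 2], [−3, −5]], and Q = P·diag(1, 3)·P⁻¹.
Then Q^4 = P·diag(1, 81)·P⁻¹ = [[−5, −162], [3, 81]] · [[1, 2], [−3, −5]] = [[481, 800], [−240, −399]].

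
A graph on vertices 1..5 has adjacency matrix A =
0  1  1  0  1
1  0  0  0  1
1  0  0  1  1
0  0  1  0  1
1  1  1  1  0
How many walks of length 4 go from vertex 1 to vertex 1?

19

The number of length-4 walks from vertex 1 to vertex 1 is entry (1,1) of A⁴, where A is the adjacency matrix.
A² = [[3, 1, 1, 2, 2], [1, 2, 2, 1, 1], [1, 2, 3, 1, 2], [2, 1, 1, 2, 1], [2, 1, 2, 1, 4]]
A³ = [[4, 5, 7, 3, 7], [5, 2, 3, 3, 6], [7, 3, 4, 5, 7], [3, 3, 5, 2, 6], [7, 6, 7, 6, 6]]
A⁴ = [[19, 11, 14, 14, 19], [11, 11, 14, 9, 13], [14, 14, 19, 11, 19], [14, 9, 11, 11, 13], [19, 13, 19, 13, 26]]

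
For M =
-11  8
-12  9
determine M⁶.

tr M = -2 and det M = -3, so the characteristic polynomial is λ² − (-2)λ + (-3) with roots 1 and -3.
Eigenvectors give P = [[-2, 1], [-3, 1]] with P⁻¹ = [[1, -1], [3, -2]], and M = P·diag(1, -3)·P⁻¹.
Then M⁶ = P·diag(1, 729)·P⁻¹ = [[-2, 729], [-3, 729]] · [[1, -1], [3, -2]] = [[2185, -1456], [2184, -1455]].

[[2185, -1456], [2184, -1455]]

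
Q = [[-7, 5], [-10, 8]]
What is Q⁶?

[[-601, 665], [-1330, 1394]]

tr Q = 1 and det Q = -6, so the characteristic polynomial is λ² − (1)λ + (-6) with roots -2 and 3.
Eigenvectors give P = [[-1, -1], [-1, -2]] with P⁻¹ = [[-2, 1], [1, -1]], and Q = P·diag(-2, 3)·P⁻¹.
Then Q⁶ = P·diag(64, 729)·P⁻¹ = [[-64, -729], [-64, -1458]] · [[-2, 1], [1, -1]] = [[-601, 665], [-1330, 1394]].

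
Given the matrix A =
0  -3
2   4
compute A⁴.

A² = [[-6, -12], [8, 10]]
A³ = [[-24, -30], [20, 16]]
A⁴ = [[-60, -48], [32, 4]]

[[-60, -48], [32, 4]]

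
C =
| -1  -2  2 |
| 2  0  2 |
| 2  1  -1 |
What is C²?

[[1, 4, -8], [2, -2, 2], [-2, -5, 7]]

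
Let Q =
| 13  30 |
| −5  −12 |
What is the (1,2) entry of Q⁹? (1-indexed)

tr Q = 1 and det Q = −6, so the characteristic polynomial is λ² − (1)λ + (−6) with roots 3 and −2.
Eigenvectors give P = [[3, −2], [−1, 1]] with P⁻¹ = [[1, 2], [1, 3]], and Q = P·diag(3, −2)·P⁻¹.
Then Q⁹ = P·diag(19683, −512)·P⁻¹ = [[59049, 1024], [−19683, −512]] · [[1, 2], [1, 3]] = [[60073, 121170], [−20195, −40902]].

121170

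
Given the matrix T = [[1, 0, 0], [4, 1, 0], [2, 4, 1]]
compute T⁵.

[[1, 0, 0], [20, 1, 0], [170, 20, 1]]

T = I + N where N = [[0, 0, 0], [4, 0, 0], [2, 4, 0]] is strictly lower-triangular, so N³ = 0.
(I + N)⁵ = I + 5·N + 10·N² = [[1, 0, 0], [20, 1, 0], [170, 20, 1]].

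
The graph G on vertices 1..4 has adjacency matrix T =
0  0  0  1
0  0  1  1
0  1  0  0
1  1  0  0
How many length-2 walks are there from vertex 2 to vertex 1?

The number of length-2 walks from vertex 2 to vertex 1 is entry (2,1) of T², where T is the adjacency matrix.
T² = [[1, 1, 0, 0], [1, 2, 0, 0], [0, 0, 1, 1], [0, 0, 1, 2]]

1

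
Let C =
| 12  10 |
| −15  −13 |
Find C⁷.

[[4758, 4630], [−6945, −6817]]

tr C = −1 and det C = −6, so the characteristic polynomial is λ² − (−1)λ + (−6) with roots 2 and −3.
Eigenvectors give P = [[−1, −2], [1, 3]] with P⁻¹ = [[−3, −2], [1, 1]], and C = P·diag(2, −3)·P⁻¹.
Then C⁷ = P·diag(128, −2187)·P⁻¹ = [[−128, 4374], [128, −6561]] · [[−3, −2], [1, 1]] = [[4758, 4630], [−6945, −6817]].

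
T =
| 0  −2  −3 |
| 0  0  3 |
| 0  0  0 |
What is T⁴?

[[0, 0, 0], [0, 0, 0], [0, 0, 0]]

T is strictly triangular, hence nilpotent: T³ = 0, so T⁴ = 0.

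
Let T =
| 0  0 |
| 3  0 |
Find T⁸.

[[0, 0], [0, 0]]

T is strictly triangular, hence nilpotent: T² = 0, so T⁸ = 0.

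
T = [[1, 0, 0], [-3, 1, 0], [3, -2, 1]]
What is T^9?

T = I + N where N = [[0, 0, 0], [-3, 0, 0], [3, -2, 0]] is strictly lower-triangular, so N^3 = 0.
(I + N)^9 = I + 9·N + 36·N^2 = [[1, 0, 0], [-27, 1, 0], [243, -18, 1]].

[[1, 0, 0], [-27, 1, 0], [243, -18, 1]]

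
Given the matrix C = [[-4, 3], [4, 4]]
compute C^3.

[[-112, 84], [112, 112]]

C^2 = [[28, 0], [0, 28]]
C^3 = [[-112, 84], [112, 112]]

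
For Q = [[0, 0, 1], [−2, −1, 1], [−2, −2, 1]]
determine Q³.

Q² = [[−2, −2, 1], [0, −1, −2], [2, 0, −3]]
Q³ = [[2, 0, −3], [6, 5, −3], [6, 6, −1]]

[[2, 0, −3], [6, 5, −3], [6, 6, −1]]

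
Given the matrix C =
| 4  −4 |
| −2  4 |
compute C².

[[24, −32], [−16, 24]]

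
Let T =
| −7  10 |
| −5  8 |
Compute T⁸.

[[−6049, 12610], [−6305, 12866]]

tr T = 1 and det T = −6, so the characteristic polynomial is λ² − (1)λ + (−6) with roots 3 and −2.
Eigenvectors give P = [[1, −2], [1, −1]] with P⁻¹ = [[−1, 2], [−1, 1]], and T = P·diag(3, −2)·P⁻¹.
Then T⁸ = P·diag(6561, 256)·P⁻¹ = [[6561, −512], [6561, −256]] · [[−1, 2], [−1, 1]] = [[−6049, 12610], [−6305, 12866]].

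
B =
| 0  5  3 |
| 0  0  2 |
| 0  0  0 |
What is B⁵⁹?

B is strictly triangular, hence nilpotent: B³ = 0, so B⁵⁹ = 0.

[[0, 0, 0], [0, 0, 0], [0, 0, 0]]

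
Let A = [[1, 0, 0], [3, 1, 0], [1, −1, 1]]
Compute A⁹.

A = I + N where N = [[0, 0, 0], [3, 0, 0], [1, −1, 0]] is strictly lower-triangular, so N³ = 0.
(I + N)⁹ = I + 9·N + 36·N² = [[1, 0, 0], [27, 1, 0], [−99, −9, 1]].

[[1, 0, 0], [27, 1, 0], [−99, −9, 1]]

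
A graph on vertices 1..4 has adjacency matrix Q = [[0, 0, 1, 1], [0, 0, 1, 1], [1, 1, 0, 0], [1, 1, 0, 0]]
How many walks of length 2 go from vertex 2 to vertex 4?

The number of length-2 walks from vertex 2 to vertex 4 is entry (2,4) of Q^2, where Q is the adjacency matrix.
Q^2 = [[2, 2, 0, 0], [2, 2, 0, 0], [0, 0, 2, 2], [0, 0, 2, 2]]

0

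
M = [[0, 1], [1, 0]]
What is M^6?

M² = I (check: tr M = 0 and det M = -1), so M^6 = I since 6 is even.

[[1, 0], [0, 1]]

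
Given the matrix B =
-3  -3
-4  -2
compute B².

[[21, 15], [20, 16]]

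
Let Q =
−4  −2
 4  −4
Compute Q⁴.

[[−448, 256], [−512, −448]]

Q² = [[8, 16], [−32, 8]]
Q³ = [[32, −80], [160, 32]]
Q⁴ = [[−448, 256], [−512, −448]]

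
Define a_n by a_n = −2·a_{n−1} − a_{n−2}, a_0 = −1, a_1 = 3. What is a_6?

−13

With companion matrix M = [[−2, −1], [1, 0]], [a_n, a_{n−1}]ᵀ = M·[a_{n−1}, a_{n−2}]ᵀ, so [a_6, a_5]ᵀ = M^5·[a_1, a_0]ᵀ.
M^5 = [[−6, −5], [5, 4]], giving [a_6, a_5]ᵀ = [[−13], [11]].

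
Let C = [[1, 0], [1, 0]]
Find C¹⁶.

[[1, 0], [1, 0]]

C² = C (a projection; rank 1, trace 1), so C¹⁶ = C.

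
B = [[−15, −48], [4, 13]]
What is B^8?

tr B = −2 and det B = −3, so the characteristic polynomial is λ² − (−2)λ + (−3) with roots 1 and −3.
Eigenvectors give P = [[3, −4], [−1, 1]] with P⁻¹ = [[−1, −4], [−1, −3]], and B = P·diag(1, −3)·P⁻¹.
Then B^8 = P·diag(1, 6561)·P⁻¹ = [[3, −26244], [−1, 6561]] · [[−1, −4], [−1, −3]] = [[26241, 78720], [−6560, −19679]].

[[26241, 78720], [−6560, −19679]]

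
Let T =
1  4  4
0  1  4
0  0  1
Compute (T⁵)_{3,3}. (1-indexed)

1

T = I + N where N = [[0, 4, 4], [0, 0, 4], [0, 0, 0]] is strictly upper-triangular, so N³ = 0.
(I + N)⁵ = I + 5·N + 10·N² = [[1, 20, 180], [0, 1, 20], [0, 0, 1]].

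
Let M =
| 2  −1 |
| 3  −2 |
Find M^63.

M² = I (check: tr M = 0 and det M = −1), so M^63 = M since 63 is odd.

[[2, −1], [3, −2]]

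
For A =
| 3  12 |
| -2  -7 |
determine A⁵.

tr A = -4 and det A = 3, so the characteristic polynomial is λ² − (-4)λ + (3) with roots -1 and -3.
Eigenvectors give P = [[-3, -2], [1, 1]] with P⁻¹ = [[-1, -2], [1, 3]], and A = P·diag(-1, -3)·P⁻¹.
Then A⁵ = P·diag(-1, -243)·P⁻¹ = [[3, 486], [-1, -243]] · [[-1, -2], [1, 3]] = [[483, 1452], [-242, -727]].

[[483, 1452], [-242, -727]]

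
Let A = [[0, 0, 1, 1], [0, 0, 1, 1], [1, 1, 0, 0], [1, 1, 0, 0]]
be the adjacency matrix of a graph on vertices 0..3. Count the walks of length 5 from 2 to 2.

The number of length-5 walks from vertex 2 to vertex 2 is entry (2,2) of A⁵, where A is the adjacency matrix.
A² = [[2, 2, 0, 0], [2, 2, 0, 0], [0, 0, 2, 2], [0, 0, 2, 2]]
A³ = [[0, 0, 4, 4], [0, 0, 4, 4], [4, 4, 0, 0], [4, 4, 0, 0]]
A⁴ = [[8, 8, 0, 0], [8, 8, 0, 0], [0, 0, 8, 8], [0, 0, 8, 8]]
A⁵ = [[0, 0, 16, 16], [0, 0, 16, 16], [16, 16, 0, 0], [16, 16, 0, 0]]

0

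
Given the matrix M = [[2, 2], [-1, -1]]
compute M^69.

[[2, 2], [-1, -1]]

M² = M (a projection; rank 1, trace 1), so M^69 = M.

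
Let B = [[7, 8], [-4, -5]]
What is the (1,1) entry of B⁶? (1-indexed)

1457

tr B = 2 and det B = -3, so the characteristic polynomial is λ² − (2)λ + (-3) with roots -1 and 3.
Eigenvectors give P = [[-1, 2], [1, -1]] with P⁻¹ = [[1, 2], [1, 1]], and B = P·diag(-1, 3)·P⁻¹.
Then B⁶ = P·diag(1, 729)·P⁻¹ = [[-1, 1458], [1, -729]] · [[1, 2], [1, 1]] = [[1457, 1456], [-728, -727]].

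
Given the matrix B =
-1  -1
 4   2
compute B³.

[[-1, 1], [-4, -4]]

B² = [[-3, -1], [4, 0]]
B³ = [[-1, 1], [-4, -4]]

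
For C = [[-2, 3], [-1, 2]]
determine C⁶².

C² = I (check: tr C = 0 and det C = -1), so C⁶² = I since 62 is even.

[[1, 0], [0, 1]]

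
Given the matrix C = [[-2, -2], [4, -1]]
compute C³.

C² = [[-4, 6], [-12, -7]]
C³ = [[32, 2], [-4, 31]]

[[32, 2], [-4, 31]]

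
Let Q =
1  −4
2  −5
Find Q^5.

[[241, −484], [242, −485]]

tr Q = −4 and det Q = 3, so the characteristic polynomial is λ² − (−4)λ + (3) with roots −3 and −1.
Eigenvectors give P = [[−1, 2], [−1, 1]] with P⁻¹ = [[1, −2], [1, −1]], and Q = P·diag(−3, −1)·P⁻¹.
Then Q^5 = P·diag(−243, −1)·P⁻¹ = [[243, −2], [243, −1]] · [[1, −2], [1, −1]] = [[241, −484], [242, −485]].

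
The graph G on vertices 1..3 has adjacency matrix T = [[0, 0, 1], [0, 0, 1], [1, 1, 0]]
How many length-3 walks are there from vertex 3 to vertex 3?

0

The number of length-3 walks from vertex 3 to vertex 3 is entry (3,3) of T³, where T is the adjacency matrix.
T² = [[1, 1, 0], [1, 1, 0], [0, 0, 2]]
T³ = [[0, 0, 2], [0, 0, 2], [2, 2, 0]]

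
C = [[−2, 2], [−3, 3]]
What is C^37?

C² = C (a projection; rank 1, trace 1), so C^37 = C.

[[−2, 2], [−3, 3]]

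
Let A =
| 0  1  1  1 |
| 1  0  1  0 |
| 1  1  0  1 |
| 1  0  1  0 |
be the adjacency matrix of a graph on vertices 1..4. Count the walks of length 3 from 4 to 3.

5

The number of length-3 walks from vertex 4 to vertex 3 is entry (4,3) of A³, where A is the adjacency matrix.
A² = [[3, 1, 2, 1], [1, 2, 1, 2], [2, 1, 3, 1], [1, 2, 1, 2]]
A³ = [[4, 5, 5, 5], [5, 2, 5, 2], [5, 5, 4, 5], [5, 2, 5, 2]]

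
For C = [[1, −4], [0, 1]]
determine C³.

C = I + N where N = [[0, −4], [0, 0]] is strictly upper-triangular, so N² = 0.
(I + N)³ = I + 3·N = [[1, −12], [0, 1]].

[[1, −12], [0, 1]]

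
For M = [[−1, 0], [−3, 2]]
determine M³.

[[−1, 0], [−9, 8]]

tr M = 1 and det M = −2, so the characteristic polynomial is λ² − (1)λ + (−2) with roots 2 and −1.
Eigenvectors give P = [[0, 1], [−1, 1]] with P⁻¹ = [[1, −1], [1, 0]], and M = P·diag(2, −1)·P⁻¹.
Then M³ = P·diag(8, −1)·P⁻¹ = [[0, −1], [−8, −1]] · [[1, −1], [1, 0]] = [[−1, 0], [−9, 8]].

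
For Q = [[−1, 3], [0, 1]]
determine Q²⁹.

Q² = I (check: tr Q = 0 and det Q = −1), so Q²⁹ = Q since 29 is odd.

[[−1, 3], [0, 1]]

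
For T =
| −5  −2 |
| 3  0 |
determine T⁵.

tr T = −5 and det T = 6, so the characteristic polynomial is λ² − (−5)λ + (6) with roots −2 and −3.
Eigenvectors give P = [[−2, −1], [3, 1]] with P⁻¹ = [[1, 1], [−3, −2]], and T = P·diag(−2, −3)·P⁻¹.
Then T⁵ = P·diag(−32, −243)·P⁻¹ = [[64, 243], [−96, −243]] · [[1, 1], [−3, −2]] = [[−665, −422], [633, 390]].

[[−665, −422], [633, 390]]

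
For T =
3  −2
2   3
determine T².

[[5, −12], [12, 5]]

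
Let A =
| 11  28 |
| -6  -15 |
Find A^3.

tr A = -4 and det A = 3, so the characteristic polynomial is λ² − (-4)λ + (3) with roots -3 and -1.
Eigenvectors give P = [[2, 7], [-1, -3]] with P⁻¹ = [[-3, -7], [1, 2]], and A = P·diag(-3, -1)·P⁻¹.
Then A^3 = P·diag(-27, -1)·P⁻¹ = [[-54, -7], [27, 3]] · [[-3, -7], [1, 2]] = [[155, 364], [-78, -183]].

[[155, 364], [-78, -183]]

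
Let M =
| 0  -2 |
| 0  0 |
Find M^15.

M is strictly triangular, hence nilpotent: M^2 = 0, so M^15 = 0.

[[0, 0], [0, 0]]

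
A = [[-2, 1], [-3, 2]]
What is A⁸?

A² = I (check: tr A = 0 and det A = -1), so A⁸ = I since 8 is even.

[[1, 0], [0, 1]]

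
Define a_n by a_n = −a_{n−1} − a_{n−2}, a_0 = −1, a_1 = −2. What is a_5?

With companion matrix A = [[−1, −1], [1, 0]], [a_n, a_{n−1}]ᵀ = A·[a_{n−1}, a_{n−2}]ᵀ, so [a_5, a_4]ᵀ = A^4·[a_1, a_0]ᵀ.
A^4 = [[−1, −1], [1, 0]], giving [a_5, a_4]ᵀ = [[3], [−2]].

3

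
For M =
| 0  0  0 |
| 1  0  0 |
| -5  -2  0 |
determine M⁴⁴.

M is strictly triangular, hence nilpotent: M³ = 0, so M⁴⁴ = 0.

[[0, 0, 0], [0, 0, 0], [0, 0, 0]]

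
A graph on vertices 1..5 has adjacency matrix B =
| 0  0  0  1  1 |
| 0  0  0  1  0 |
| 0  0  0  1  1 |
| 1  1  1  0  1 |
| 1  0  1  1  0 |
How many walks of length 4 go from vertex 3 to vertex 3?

The number of length-4 walks from vertex 3 to vertex 3 is entry (3,3) of B⁴, where B is the adjacency matrix.
B² = [[2, 1, 2, 1, 1], [1, 1, 1, 0, 1], [2, 1, 2, 1, 1], [1, 0, 1, 4, 2], [1, 1, 1, 2, 3]]
B³ = [[2, 1, 2, 6, 5], [1, 0, 1, 4, 2], [2, 1, 2, 6, 5], [6, 4, 6, 4, 6], [5, 2, 5, 6, 4]]
B⁴ = [[11, 6, 11, 10, 10], [6, 4, 6, 4, 6], [11, 6, 11, 10, 10], [10, 4, 10, 22, 16], [10, 6, 10, 16, 16]]

11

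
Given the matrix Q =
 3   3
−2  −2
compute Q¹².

[[3, 3], [−2, −2]]

Q² = Q (a projection; rank 1, trace 1), so Q¹² = Q.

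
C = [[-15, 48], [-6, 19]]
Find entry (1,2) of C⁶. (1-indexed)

17472

tr C = 4 and det C = 3, so the characteristic polynomial is λ² − (4)λ + (3) with roots 3 and 1.
Eigenvectors give P = [[-8, 3], [-3, 1]] with P⁻¹ = [[1, -3], [3, -8]], and C = P·diag(3, 1)·P⁻¹.
Then C⁶ = P·diag(729, 1)·P⁻¹ = [[-5832, 3], [-2187, 1]] · [[1, -3], [3, -8]] = [[-5823, 17472], [-2184, 6553]].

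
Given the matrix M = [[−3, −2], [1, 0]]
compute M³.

[[−15, −14], [7, 6]]

tr M = −3 and det M = 2, so the characteristic polynomial is λ² − (−3)λ + (2) with roots −1 and −2.
Eigenvectors give P = [[1, 2], [−1, −1]] with P⁻¹ = [[−1, −2], [1, 1]], and M = P·diag(−1, −2)·P⁻¹.
Then M³ = P·diag(−1, −8)·P⁻¹ = [[−1, −16], [1, 8]] · [[−1, −2], [1, 1]] = [[−15, −14], [7, 6]].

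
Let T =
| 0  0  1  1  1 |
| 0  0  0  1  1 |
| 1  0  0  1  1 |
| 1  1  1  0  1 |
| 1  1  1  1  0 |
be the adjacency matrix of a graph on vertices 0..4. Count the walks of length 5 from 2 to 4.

The number of length-5 walks from vertex 2 to vertex 4 is entry (2,4) of T⁵, where T is the adjacency matrix.
T² = [[3, 2, 2, 2, 2], [2, 2, 2, 1, 1], [2, 2, 3, 2, 2], [2, 1, 2, 4, 3], [2, 1, 2, 3, 4]]
T³ = [[6, 4, 7, 9, 9], [4, 2, 4, 7, 7], [7, 4, 6, 9, 9], [9, 7, 9, 8, 9], [9, 7, 9, 9, 8]]
T⁴ = [[25, 18, 24, 26, 26], [18, 14, 18, 17, 17], [24, 18, 25, 26, 26], [26, 17, 26, 34, 33], [26, 17, 26, 33, 34]]
T⁵ = [[76, 52, 77, 93, 93], [52, 34, 52, 67, 67], [77, 52, 76, 93, 93], [93, 67, 93, 102, 103], [93, 67, 93, 103, 102]]

93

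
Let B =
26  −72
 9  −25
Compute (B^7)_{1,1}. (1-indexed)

tr B = 1 and det B = −2, so the characteristic polynomial is λ² − (1)λ + (−2) with roots 2 and −1.
Eigenvectors give P = [[3, −8], [1, −3]] with P⁻¹ = [[3, −8], [1, −3]], and B = P·diag(2, −1)·P⁻¹.
Then B^7 = P·diag(128, −1)·P⁻¹ = [[384, 8], [128, 3]] · [[3, −8], [1, −3]] = [[1160, −3096], [387, −1033]].

1160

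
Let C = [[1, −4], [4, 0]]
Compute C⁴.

[[209, 124], [−124, 240]]

C² = [[−15, −4], [4, −16]]
C³ = [[−31, 60], [−60, −16]]
C⁴ = [[209, 124], [−124, 240]]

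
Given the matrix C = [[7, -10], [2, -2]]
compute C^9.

tr C = 5 and det C = 6, so the characteristic polynomial is λ² − (5)λ + (6) with roots 3 and 2.
Eigenvectors give P = [[5, -2], [2, -1]] with P⁻¹ = [[1, -2], [2, -5]], and C = P·diag(3, 2)·P⁻¹.
Then C^9 = P·diag(19683, 512)·P⁻¹ = [[98415, -1024], [39366, -512]] · [[1, -2], [2, -5]] = [[96367, -191710], [38342, -76172]].

[[96367, -191710], [38342, -76172]]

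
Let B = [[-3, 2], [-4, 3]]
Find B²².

[[1, 0], [0, 1]]

B² = I (check: tr B = 0 and det B = -1), so B²² = I since 22 is even.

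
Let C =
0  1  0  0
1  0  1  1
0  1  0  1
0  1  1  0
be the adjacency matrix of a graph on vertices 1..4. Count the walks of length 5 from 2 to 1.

11

The number of length-5 walks from vertex 2 to vertex 1 is entry (2,1) of C⁵, where C is the adjacency matrix.
C² = [[1, 0, 1, 1], [0, 3, 1, 1], [1, 1, 2, 1], [1, 1, 1, 2]]
C³ = [[0, 3, 1, 1], [3, 2, 4, 4], [1, 4, 2, 3], [1, 4, 3, 2]]
C⁴ = [[3, 2, 4, 4], [2, 11, 6, 6], [4, 6, 7, 6], [4, 6, 6, 7]]
C⁵ = [[2, 11, 6, 6], [11, 14, 17, 17], [6, 17, 12, 13], [6, 17, 13, 12]]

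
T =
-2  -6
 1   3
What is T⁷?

[[-2, -6], [1, 3]]

T² = T (a projection; rank 1, trace 1), so T⁷ = T.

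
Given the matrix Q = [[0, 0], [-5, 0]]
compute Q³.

Q is strictly triangular, hence nilpotent: Q² = 0, so Q³ = 0.

[[0, 0], [0, 0]]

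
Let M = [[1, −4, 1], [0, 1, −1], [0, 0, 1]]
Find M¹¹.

[[1, −44, 231], [0, 1, −11], [0, 0, 1]]

M = I + N where N = [[0, −4, 1], [0, 0, −1], [0, 0, 0]] is strictly upper-triangular, so N³ = 0.
(I + N)¹¹ = I + 11·N + 55·N² = [[1, −44, 231], [0, 1, −11], [0, 0, 1]].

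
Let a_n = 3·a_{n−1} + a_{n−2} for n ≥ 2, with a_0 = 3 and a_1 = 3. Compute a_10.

With companion matrix T = [[3, 1], [1, 0]], [a_n, a_{n−1}]ᵀ = T·[a_{n−1}, a_{n−2}]ᵀ, so [a_10, a_9]ᵀ = T^9·[a_1, a_0]ᵀ.
T^9 = [[42837, 12970], [12970, 3927]], giving [a_10, a_9]ᵀ = [[167421], [50691]].

167421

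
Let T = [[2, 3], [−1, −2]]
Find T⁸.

T² = I (check: tr T = 0 and det T = −1), so T⁸ = I since 8 is even.

[[1, 0], [0, 1]]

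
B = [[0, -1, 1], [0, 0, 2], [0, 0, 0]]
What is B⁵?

B is strictly triangular, hence nilpotent: B³ = 0, so B⁵ = 0.

[[0, 0, 0], [0, 0, 0], [0, 0, 0]]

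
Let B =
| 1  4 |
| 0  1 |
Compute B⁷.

B = I + N where N = [[0, 4], [0, 0]] is strictly upper-triangular, so N² = 0.
(I + N)⁷ = I + 7·N = [[1, 28], [0, 1]].

[[1, 28], [0, 1]]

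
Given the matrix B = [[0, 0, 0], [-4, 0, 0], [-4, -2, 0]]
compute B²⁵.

B is strictly triangular, hence nilpotent: B³ = 0, so B²⁵ = 0.

[[0, 0, 0], [0, 0, 0], [0, 0, 0]]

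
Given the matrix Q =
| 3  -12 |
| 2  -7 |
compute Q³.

tr Q = -4 and det Q = 3, so the characteristic polynomial is λ² − (-4)λ + (3) with roots -1 and -3.
Eigenvectors give P = [[3, -2], [1, -1]] with P⁻¹ = [[1, -2], [1, -3]], and Q = P·diag(-1, -3)·P⁻¹.
Then Q³ = P·diag(-1, -27)·P⁻¹ = [[-3, 54], [-1, 27]] · [[1, -2], [1, -3]] = [[51, -156], [26, -79]].

[[51, -156], [26, -79]]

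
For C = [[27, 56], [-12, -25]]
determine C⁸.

[[45921, 91840], [-19680, -39359]]

tr C = 2 and det C = -3, so the characteristic polynomial is λ² − (2)λ + (-3) with roots 3 and -1.
Eigenvectors give P = [[7, -2], [-3, 1]] with P⁻¹ = [[1, 2], [3, 7]], and C = P·diag(3, -1)·P⁻¹.
Then C⁸ = P·diag(6561, 1)·P⁻¹ = [[45927, -2], [-19683, 1]] · [[1, 2], [3, 7]] = [[45921, 91840], [-19680, -39359]].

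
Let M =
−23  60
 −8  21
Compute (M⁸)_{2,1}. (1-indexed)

13120

tr M = −2 and det M = −3, so the characteristic polynomial is λ² − (−2)λ + (−3) with roots −3 and 1.
Eigenvectors give P = [[−3, −5], [−1, −2]] with P⁻¹ = [[−2, 5], [1, −3]], and M = P·diag(−3, 1)·P⁻¹.
Then M⁸ = P·diag(6561, 1)·P⁻¹ = [[−19683, −5], [−6561, −2]] · [[−2, 5], [1, −3]] = [[39361, −98400], [13120, −32799]].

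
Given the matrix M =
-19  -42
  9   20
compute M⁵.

tr M = 1 and det M = -2, so the characteristic polynomial is λ² − (1)λ + (-2) with roots -1 and 2.
Eigenvectors give P = [[7, -2], [-3, 1]] with P⁻¹ = [[1, 2], [3, 7]], and M = P·diag(-1, 2)·P⁻¹.
Then M⁵ = P·diag(-1, 32)·P⁻¹ = [[-7, -64], [3, 32]] · [[1, 2], [3, 7]] = [[-199, -462], [99, 230]].

[[-199, -462], [99, 230]]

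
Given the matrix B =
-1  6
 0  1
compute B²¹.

[[-1, 6], [0, 1]]

B² = I (check: tr B = 0 and det B = -1), so B²¹ = B since 21 is odd.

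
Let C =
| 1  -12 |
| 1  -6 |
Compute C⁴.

tr C = -5 and det C = 6, so the characteristic polynomial is λ² − (-5)λ + (6) with roots -2 and -3.
Eigenvectors give P = [[4, 3], [1, 1]] with P⁻¹ = [[1, -3], [-1, 4]], and C = P·diag(-2, -3)·P⁻¹.
Then C⁴ = P·diag(16, 81)·P⁻¹ = [[64, 243], [16, 81]] · [[1, -3], [-1, 4]] = [[-179, 780], [-65, 276]].

[[-179, 780], [-65, 276]]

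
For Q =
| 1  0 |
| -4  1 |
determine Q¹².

Q = I + N where N = [[0, 0], [-4, 0]] is strictly lower-triangular, so N² = 0.
(I + N)¹² = I + 12·N = [[1, 0], [-48, 1]].

[[1, 0], [-48, 1]]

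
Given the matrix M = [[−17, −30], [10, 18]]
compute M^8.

[[−18659, −37830], [12610, 25476]]

tr M = 1 and det M = −6, so the characteristic polynomial is λ² − (1)λ + (−6) with roots −2 and 3.
Eigenvectors give P = [[−2, −3], [1, 2]] with P⁻¹ = [[−2, −3], [1, 2]], and M = P·diag(−2, 3)·P⁻¹.
Then M^8 = P·diag(256, 6561)·P⁻¹ = [[−512, −19683], [256, 13122]] · [[−2, −3], [1, 2]] = [[−18659, −37830], [12610, 25476]].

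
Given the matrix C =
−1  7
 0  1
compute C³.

C² = I (check: tr C = 0 and det C = −1), so C³ = C since 3 is odd.

[[−1, 7], [0, 1]]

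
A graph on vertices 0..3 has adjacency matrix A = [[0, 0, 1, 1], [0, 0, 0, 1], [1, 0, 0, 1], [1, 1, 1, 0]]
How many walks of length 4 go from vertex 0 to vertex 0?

The number of length-4 walks from vertex 0 to vertex 0 is entry (0,0) of A⁴, where A is the adjacency matrix.
A² = [[2, 1, 1, 1], [1, 1, 1, 0], [1, 1, 2, 1], [1, 0, 1, 3]]
A³ = [[2, 1, 3, 4], [1, 0, 1, 3], [3, 1, 2, 4], [4, 3, 4, 2]]
A⁴ = [[7, 4, 6, 6], [4, 3, 4, 2], [6, 4, 7, 6], [6, 2, 6, 11]]

7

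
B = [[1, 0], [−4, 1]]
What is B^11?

B = I + N where N = [[0, 0], [−4, 0]] is strictly lower-triangular, so N^2 = 0.
(I + N)^11 = I + 11·N = [[1, 0], [−44, 1]].

[[1, 0], [−44, 1]]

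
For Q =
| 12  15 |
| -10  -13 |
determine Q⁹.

[[40902, 60585], [-40390, -60073]]

tr Q = -1 and det Q = -6, so the characteristic polynomial is λ² − (-1)λ + (-6) with roots 2 and -3.
Eigenvectors give P = [[3, -1], [-2, 1]] with P⁻¹ = [[1, 1], [2, 3]], and Q = P·diag(2, -3)·P⁻¹.
Then Q⁹ = P·diag(512, -19683)·P⁻¹ = [[1536, 19683], [-1024, -19683]] · [[1, 1], [2, 3]] = [[40902, 60585], [-40390, -60073]].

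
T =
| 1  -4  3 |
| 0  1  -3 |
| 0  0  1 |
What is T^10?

[[1, -40, 570], [0, 1, -30], [0, 0, 1]]

T = I + N where N = [[0, -4, 3], [0, 0, -3], [0, 0, 0]] is strictly upper-triangular, so N^3 = 0.
(I + N)^10 = I + 10·N + 45·N^2 = [[1, -40, 570], [0, 1, -30], [0, 0, 1]].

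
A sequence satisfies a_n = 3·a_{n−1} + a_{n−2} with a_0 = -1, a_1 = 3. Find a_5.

With companion matrix B = [[3, 1], [1, 0]], [a_n, a_{n−1}]ᵀ = B·[a_{n−1}, a_{n−2}]ᵀ, so [a_5, a_4]ᵀ = B^4·[a_1, a_0]ᵀ.
B^4 = [[109, 33], [33, 10]], giving [a_5, a_4]ᵀ = [[294], [89]].

294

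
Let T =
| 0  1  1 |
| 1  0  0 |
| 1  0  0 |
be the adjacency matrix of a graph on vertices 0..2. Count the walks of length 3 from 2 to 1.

0

The number of length-3 walks from vertex 2 to vertex 1 is entry (2,1) of T³, where T is the adjacency matrix.
T² = [[2, 0, 0], [0, 1, 1], [0, 1, 1]]
T³ = [[0, 2, 2], [2, 0, 0], [2, 0, 0]]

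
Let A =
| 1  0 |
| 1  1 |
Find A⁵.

[[1, 0], [5, 1]]

A = I + N where N = [[0, 0], [1, 0]] is strictly lower-triangular, so N² = 0.
(I + N)⁵ = I + 5·N = [[1, 0], [5, 1]].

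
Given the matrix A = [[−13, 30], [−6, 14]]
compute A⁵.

[[−133, 330], [−66, 164]]

tr A = 1 and det A = −2, so the characteristic polynomial is λ² − (1)λ + (−2) with roots −1 and 2.
Eigenvectors give P = [[5, 2], [2, 1]] with P⁻¹ = [[1, −2], [−2, 5]], and A = P·diag(−1, 2)·P⁻¹.
Then A⁵ = P·diag(−1, 32)·P⁻¹ = [[−5, 64], [−2, 32]] · [[1, −2], [−2, 5]] = [[−133, 330], [−66, 164]].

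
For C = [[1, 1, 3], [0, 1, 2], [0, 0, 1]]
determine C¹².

[[1, 12, 168], [0, 1, 24], [0, 0, 1]]

C = I + N where N = [[0, 1, 3], [0, 0, 2], [0, 0, 0]] is strictly upper-triangular, so N³ = 0.
(I + N)¹² = I + 12·N + 66·N² = [[1, 12, 168], [0, 1, 24], [0, 0, 1]].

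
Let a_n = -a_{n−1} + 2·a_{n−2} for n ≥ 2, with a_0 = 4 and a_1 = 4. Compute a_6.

4

With companion matrix C = [[-1, 2], [1, 0]], [a_n, a_{n−1}]ᵀ = C·[a_{n−1}, a_{n−2}]ᵀ, so [a_6, a_5]ᵀ = C⁵·[a_1, a_0]ᵀ.
C⁵ = [[-21, 22], [11, -10]], giving [a_6, a_5]ᵀ = [[4], [4]].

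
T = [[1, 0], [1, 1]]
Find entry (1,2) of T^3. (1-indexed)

T = I + N where N = [[0, 0], [1, 0]] is strictly lower-triangular, so N^2 = 0.
(I + N)^3 = I + 3·N = [[1, 0], [3, 1]].

0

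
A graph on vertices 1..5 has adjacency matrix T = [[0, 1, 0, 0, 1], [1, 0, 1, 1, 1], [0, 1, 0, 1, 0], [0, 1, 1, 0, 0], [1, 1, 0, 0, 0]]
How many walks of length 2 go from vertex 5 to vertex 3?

1

The number of length-2 walks from vertex 5 to vertex 3 is entry (5,3) of T^2, where T is the adjacency matrix.
T^2 = [[2, 1, 1, 1, 1], [1, 4, 1, 1, 1], [1, 1, 2, 1, 1], [1, 1, 1, 2, 1], [1, 1, 1, 1, 2]]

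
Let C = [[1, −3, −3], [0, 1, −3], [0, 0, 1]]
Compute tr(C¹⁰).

3

C = I + N where N = [[0, −3, −3], [0, 0, −3], [0, 0, 0]] is strictly upper-triangular, so N³ = 0.
(I + N)¹⁰ = I + 10·N + 45·N² = [[1, −30, 375], [0, 1, −30], [0, 0, 1]].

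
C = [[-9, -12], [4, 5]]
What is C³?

tr C = -4 and det C = 3, so the characteristic polynomial is λ² − (-4)λ + (3) with roots -3 and -1.
Eigenvectors give P = [[-2, -3], [1, 2]] with P⁻¹ = [[-2, -3], [1, 2]], and C = P·diag(-3, -1)·P⁻¹.
Then C³ = P·diag(-27, -1)·P⁻¹ = [[54, 3], [-27, -2]] · [[-2, -3], [1, 2]] = [[-105, -156], [52, 77]].

[[-105, -156], [52, 77]]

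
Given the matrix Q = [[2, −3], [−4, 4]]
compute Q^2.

[[16, −18], [−24, 28]]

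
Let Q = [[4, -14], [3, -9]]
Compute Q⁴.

tr Q = -5 and det Q = 6, so the characteristic polynomial is λ² − (-5)λ + (6) with roots -2 and -3.
Eigenvectors give P = [[7, 2], [3, 1]] with P⁻¹ = [[1, -2], [-3, 7]], and Q = P·diag(-2, -3)·P⁻¹.
Then Q⁴ = P·diag(16, 81)·P⁻¹ = [[112, 162], [48, 81]] · [[1, -2], [-3, 7]] = [[-374, 910], [-195, 471]].

[[-374, 910], [-195, 471]]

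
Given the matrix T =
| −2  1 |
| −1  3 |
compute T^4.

T^2 = [[3, 1], [−1, 8]]
T^3 = [[−7, 6], [−6, 23]]
T^4 = [[8, 11], [−11, 63]]

[[8, 11], [−11, 63]]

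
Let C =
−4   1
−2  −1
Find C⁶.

[[1394, −665], [1330, −601]]

tr C = −5 and det C = 6, so the characteristic polynomial is λ² − (−5)λ + (6) with roots −3 and −2.
Eigenvectors give P = [[1, 1], [1, 2]] with P⁻¹ = [[2, −1], [−1, 1]], and C = P·diag(−3, −2)·P⁻¹.
Then C⁶ = P·diag(729, 64)·P⁻¹ = [[729, 64], [729, 128]] · [[2, −1], [−1, 1]] = [[1394, −665], [1330, −601]].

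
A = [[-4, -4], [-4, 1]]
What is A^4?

A^2 = [[32, 12], [12, 17]]
A^3 = [[-176, -116], [-116, -31]]
A^4 = [[1168, 588], [588, 433]]

[[1168, 588], [588, 433]]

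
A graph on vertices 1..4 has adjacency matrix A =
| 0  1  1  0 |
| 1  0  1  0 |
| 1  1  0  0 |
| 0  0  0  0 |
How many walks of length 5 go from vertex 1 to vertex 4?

0

The number of length-5 walks from vertex 1 to vertex 4 is entry (1,4) of A⁵, where A is the adjacency matrix.
A² = [[2, 1, 1, 0], [1, 2, 1, 0], [1, 1, 2, 0], [0, 0, 0, 0]]
A³ = [[2, 3, 3, 0], [3, 2, 3, 0], [3, 3, 2, 0], [0, 0, 0, 0]]
A⁴ = [[6, 5, 5, 0], [5, 6, 5, 0], [5, 5, 6, 0], [0, 0, 0, 0]]
A⁵ = [[10, 11, 11, 0], [11, 10, 11, 0], [11, 11, 10, 0], [0, 0, 0, 0]]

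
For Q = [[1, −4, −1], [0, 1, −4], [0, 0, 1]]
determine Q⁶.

[[1, −24, 234], [0, 1, −24], [0, 0, 1]]

Q = I + N where N = [[0, −4, −1], [0, 0, −4], [0, 0, 0]] is strictly upper-triangular, so N³ = 0.
(I + N)⁶ = I + 6·N + 15·N² = [[1, −24, 234], [0, 1, −24], [0, 0, 1]].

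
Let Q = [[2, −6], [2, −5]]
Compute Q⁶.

[[−188, 378], [−126, 253]]

tr Q = −3 and det Q = 2, so the characteristic polynomial is λ² − (−3)λ + (2) with roots −1 and −2.
Eigenvectors give P = [[2, −3], [1, −2]] with P⁻¹ = [[2, −3], [1, −2]], and Q = P·diag(−1, −2)·P⁻¹.
Then Q⁶ = P·diag(1, 64)·P⁻¹ = [[2, −192], [1, −128]] · [[2, −3], [1, −2]] = [[−188, 378], [−126, 253]].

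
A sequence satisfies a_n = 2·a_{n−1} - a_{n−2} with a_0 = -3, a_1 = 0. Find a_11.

30

With companion matrix M = [[2, -1], [1, 0]], [a_n, a_{n−1}]ᵀ = M·[a_{n−1}, a_{n−2}]ᵀ, so [a_11, a_10]ᵀ = M¹⁰·[a_1, a_0]ᵀ.
M¹⁰ = [[11, -10], [10, -9]], giving [a_11, a_10]ᵀ = [[30], [27]].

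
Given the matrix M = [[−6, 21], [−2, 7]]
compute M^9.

[[−6, 21], [−2, 7]]

M² = M (a projection; rank 1, trace 1), so M^9 = M.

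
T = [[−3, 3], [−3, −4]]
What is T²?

[[0, −21], [21, 7]]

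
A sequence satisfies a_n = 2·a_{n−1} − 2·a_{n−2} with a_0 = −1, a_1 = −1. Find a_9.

−16

With companion matrix B = [[2, −2], [1, 0]], [a_n, a_{n−1}]ᵀ = B·[a_{n−1}, a_{n−2}]ᵀ, so [a_9, a_8]ᵀ = B⁸·[a_1, a_0]ᵀ.
B⁸ = [[16, 0], [0, 16]], giving [a_9, a_8]ᵀ = [[−16], [−16]].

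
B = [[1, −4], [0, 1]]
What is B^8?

[[1, −32], [0, 1]]

B = I + N where N = [[0, −4], [0, 0]] is strictly upper-triangular, so N^2 = 0.
(I + N)^8 = I + 8·N = [[1, −32], [0, 1]].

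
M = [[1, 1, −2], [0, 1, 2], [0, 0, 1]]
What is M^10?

M = I + N where N = [[0, 1, −2], [0, 0, 2], [0, 0, 0]] is strictly upper-triangular, so N^3 = 0.
(I + N)^10 = I + 10·N + 45·N^2 = [[1, 10, 70], [0, 1, 20], [0, 0, 1]].

[[1, 10, 70], [0, 1, 20], [0, 0, 1]]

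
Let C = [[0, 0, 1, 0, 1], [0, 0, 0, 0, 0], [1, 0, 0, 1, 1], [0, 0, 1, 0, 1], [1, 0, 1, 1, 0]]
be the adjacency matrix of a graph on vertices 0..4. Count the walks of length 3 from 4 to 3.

The number of length-3 walks from vertex 4 to vertex 3 is entry (4,3) of C^3, where C is the adjacency matrix.
C^2 = [[2, 0, 1, 2, 1], [0, 0, 0, 0, 0], [1, 0, 3, 1, 2], [2, 0, 1, 2, 1], [1, 0, 2, 1, 3]]
C^3 = [[2, 0, 5, 2, 5], [0, 0, 0, 0, 0], [5, 0, 4, 5, 5], [2, 0, 5, 2, 5], [5, 0, 5, 5, 4]]

5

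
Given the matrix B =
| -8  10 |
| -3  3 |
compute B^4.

[[406, -650], [195, -309]]

tr B = -5 and det B = 6, so the characteristic polynomial is λ² − (-5)λ + (6) with roots -2 and -3.
Eigenvectors give P = [[-5, 2], [-3, 1]] with P⁻¹ = [[1, -2], [3, -5]], and B = P·diag(-2, -3)·P⁻¹.
Then B^4 = P·diag(16, 81)·P⁻¹ = [[-80, 162], [-48, 81]] · [[1, -2], [3, -5]] = [[406, -650], [195, -309]].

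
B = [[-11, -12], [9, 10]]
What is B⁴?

tr B = -1 and det B = -2, so the characteristic polynomial is λ² − (-1)λ + (-2) with roots 1 and -2.
Eigenvectors give P = [[-1, 4], [1, -3]] with P⁻¹ = [[3, 4], [1, 1]], and B = P·diag(1, -2)·P⁻¹.
Then B⁴ = P·diag(1, 16)·P⁻¹ = [[-1, 64], [1, -48]] · [[3, 4], [1, 1]] = [[61, 60], [-45, -44]].

[[61, 60], [-45, -44]]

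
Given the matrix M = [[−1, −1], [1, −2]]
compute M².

[[0, 3], [−3, 3]]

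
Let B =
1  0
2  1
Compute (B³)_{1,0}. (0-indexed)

6

B = I + N where N = [[0, 0], [2, 0]] is strictly lower-triangular, so N² = 0.
(I + N)³ = I + 3·N = [[1, 0], [6, 1]].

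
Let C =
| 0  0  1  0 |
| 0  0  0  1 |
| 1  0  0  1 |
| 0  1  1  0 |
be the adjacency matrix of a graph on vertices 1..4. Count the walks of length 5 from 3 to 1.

5

The number of length-5 walks from vertex 3 to vertex 1 is entry (3,1) of C⁵, where C is the adjacency matrix.
C² = [[1, 0, 0, 1], [0, 1, 1, 0], [0, 1, 2, 0], [1, 0, 0, 2]]
C³ = [[0, 1, 2, 0], [1, 0, 0, 2], [2, 0, 0, 3], [0, 2, 3, 0]]
C⁴ = [[2, 0, 0, 3], [0, 2, 3, 0], [0, 3, 5, 0], [3, 0, 0, 5]]
C⁵ = [[0, 3, 5, 0], [3, 0, 0, 5], [5, 0, 0, 8], [0, 5, 8, 0]]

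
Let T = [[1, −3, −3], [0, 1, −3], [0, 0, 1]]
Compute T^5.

[[1, −15, 75], [0, 1, −15], [0, 0, 1]]

T = I + N where N = [[0, −3, −3], [0, 0, −3], [0, 0, 0]] is strictly upper-triangular, so N^3 = 0.
(I + N)^5 = I + 5·N + 10·N^2 = [[1, −15, 75], [0, 1, −15], [0, 0, 1]].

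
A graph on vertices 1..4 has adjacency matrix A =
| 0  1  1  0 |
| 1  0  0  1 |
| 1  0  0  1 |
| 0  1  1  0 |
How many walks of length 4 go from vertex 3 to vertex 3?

The number of length-4 walks from vertex 3 to vertex 3 is entry (3,3) of A⁴, where A is the adjacency matrix.
A² = [[2, 0, 0, 2], [0, 2, 2, 0], [0, 2, 2, 0], [2, 0, 0, 2]]
A³ = [[0, 4, 4, 0], [4, 0, 0, 4], [4, 0, 0, 4], [0, 4, 4, 0]]
A⁴ = [[8, 0, 0, 8], [0, 8, 8, 0], [0, 8, 8, 0], [8, 0, 0, 8]]

8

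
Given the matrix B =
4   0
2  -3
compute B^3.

B^2 = [[16, 0], [2, 9]]
B^3 = [[64, 0], [26, -27]]

[[64, 0], [26, -27]]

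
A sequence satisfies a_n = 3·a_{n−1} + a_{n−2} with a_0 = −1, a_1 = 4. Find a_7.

4396

With companion matrix T = [[3, 1], [1, 0]], [a_n, a_{n−1}]ᵀ = T·[a_{n−1}, a_{n−2}]ᵀ, so [a_7, a_6]ᵀ = T⁶·[a_1, a_0]ᵀ.
T⁶ = [[1189, 360], [360, 109]], giving [a_7, a_6]ᵀ = [[4396], [1331]].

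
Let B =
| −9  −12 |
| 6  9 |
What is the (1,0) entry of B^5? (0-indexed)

tr B = 0 and det B = −9, so the characteristic polynomial is λ² − (0)λ + (−9) with roots 3 and −3.
Eigenvectors give P = [[−1, −2], [1, 1]] with P⁻¹ = [[1, 2], [−1, −1]], and B = P·diag(3, −3)·P⁻¹.
Then B^5 = P·diag(243, −243)·P⁻¹ = [[−243, 486], [243, −243]] · [[1, 2], [−1, −1]] = [[−729, −972], [486, 729]].

486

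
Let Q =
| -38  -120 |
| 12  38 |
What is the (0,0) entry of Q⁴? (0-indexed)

tr Q = 0 and det Q = -4, so the characteristic polynomial is λ² − (0)λ + (-4) with roots 2 and -2.
Eigenvectors give P = [[-3, 10], [1, -3]] with P⁻¹ = [[3, 10], [1, 3]], and Q = P·diag(2, -2)·P⁻¹.
Then Q⁴ = P·diag(16, 16)·P⁻¹ = [[-48, 160], [16, -48]] · [[3, 10], [1, 3]] = [[16, 0], [0, 16]].

16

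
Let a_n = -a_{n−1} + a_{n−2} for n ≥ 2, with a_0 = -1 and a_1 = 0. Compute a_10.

-34

With companion matrix T = [[-1, 1], [1, 0]], [a_n, a_{n−1}]ᵀ = T·[a_{n−1}, a_{n−2}]ᵀ, so [a_10, a_9]ᵀ = T^9·[a_1, a_0]ᵀ.
T^9 = [[-55, 34], [34, -21]], giving [a_10, a_9]ᵀ = [[-34], [21]].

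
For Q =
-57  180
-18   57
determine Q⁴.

[[81, 0], [0, 81]]

tr Q = 0 and det Q = -9, so the characteristic polynomial is λ² − (0)λ + (-9) with roots -3 and 3.
Eigenvectors give P = [[10, 3], [3, 1]] with P⁻¹ = [[1, -3], [-3, 10]], and Q = P·diag(-3, 3)·P⁻¹.
Then Q⁴ = P·diag(81, 81)·P⁻¹ = [[810, 243], [243, 81]] · [[1, -3], [-3, 10]] = [[81, 0], [0, 81]].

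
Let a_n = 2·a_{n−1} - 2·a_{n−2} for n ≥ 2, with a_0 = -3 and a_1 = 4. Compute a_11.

With companion matrix M = [[2, -2], [1, 0]], [a_n, a_{n−1}]ᵀ = M·[a_{n−1}, a_{n−2}]ᵀ, so [a_11, a_10]ᵀ = M¹⁰·[a_1, a_0]ᵀ.
M¹⁰ = [[32, -64], [32, -32]], giving [a_11, a_10]ᵀ = [[320], [224]].

320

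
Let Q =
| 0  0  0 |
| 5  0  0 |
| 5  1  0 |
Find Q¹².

Q is strictly triangular, hence nilpotent: Q³ = 0, so Q¹² = 0.

[[0, 0, 0], [0, 0, 0], [0, 0, 0]]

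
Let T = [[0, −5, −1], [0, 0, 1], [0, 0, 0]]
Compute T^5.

[[0, 0, 0], [0, 0, 0], [0, 0, 0]]

T is strictly triangular, hence nilpotent: T^3 = 0, so T^5 = 0.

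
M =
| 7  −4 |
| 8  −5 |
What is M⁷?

[[4375, −2188], [4376, −2189]]

tr M = 2 and det M = −3, so the characteristic polynomial is λ² − (2)λ + (−3) with roots 3 and −1.
Eigenvectors give P = [[1, −1], [1, −2]] with P⁻¹ = [[2, −1], [1, −1]], and M = P·diag(3, −1)·P⁻¹.
Then M⁷ = P·diag(2187, −1)·P⁻¹ = [[2187, 1], [2187, 2]] · [[2, −1], [1, −1]] = [[4375, −2188], [4376, −2189]].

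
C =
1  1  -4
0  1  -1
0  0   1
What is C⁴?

C = I + N where N = [[0, 1, -4], [0, 0, -1], [0, 0, 0]] is strictly upper-triangular, so N³ = 0.
(I + N)⁴ = I + 4·N + 6·N² = [[1, 4, -22], [0, 1, -4], [0, 0, 1]].

[[1, 4, -22], [0, 1, -4], [0, 0, 1]]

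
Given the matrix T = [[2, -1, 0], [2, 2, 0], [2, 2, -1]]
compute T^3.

T^2 = [[2, -4, 0], [8, 2, 0], [6, 0, 1]]
T^3 = [[-4, -10, 0], [20, -4, 0], [14, -4, -1]]

[[-4, -10, 0], [20, -4, 0], [14, -4, -1]]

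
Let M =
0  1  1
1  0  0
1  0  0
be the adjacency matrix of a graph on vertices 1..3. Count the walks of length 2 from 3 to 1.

0

The number of length-2 walks from vertex 3 to vertex 1 is entry (3,1) of M², where M is the adjacency matrix.
M² = [[2, 0, 0], [0, 1, 1], [0, 1, 1]]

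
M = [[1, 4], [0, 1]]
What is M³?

[[1, 12], [0, 1]]

M = I + N where N = [[0, 4], [0, 0]] is strictly upper-triangular, so N² = 0.
(I + N)³ = I + 3·N = [[1, 12], [0, 1]].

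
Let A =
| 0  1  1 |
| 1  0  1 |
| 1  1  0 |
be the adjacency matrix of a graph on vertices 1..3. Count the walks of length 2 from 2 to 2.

The number of length-2 walks from vertex 2 to vertex 2 is entry (2,2) of A^2, where A is the adjacency matrix.
A^2 = [[2, 1, 1], [1, 2, 1], [1, 1, 2]]

2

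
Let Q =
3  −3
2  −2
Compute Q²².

Q² = Q (a projection; rank 1, trace 1), so Q²² = Q.

[[3, −3], [2, −2]]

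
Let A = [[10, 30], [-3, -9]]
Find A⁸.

[[10, 30], [-3, -9]]

A² = A (a projection; rank 1, trace 1), so A⁸ = A.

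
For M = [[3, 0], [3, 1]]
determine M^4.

[[81, 0], [120, 1]]

M^2 = [[9, 0], [12, 1]]
M^3 = [[27, 0], [39, 1]]
M^4 = [[81, 0], [120, 1]]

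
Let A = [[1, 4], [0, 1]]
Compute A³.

[[1, 12], [0, 1]]

A = I + N where N = [[0, 4], [0, 0]] is strictly upper-triangular, so N² = 0.
(I + N)³ = I + 3·N = [[1, 12], [0, 1]].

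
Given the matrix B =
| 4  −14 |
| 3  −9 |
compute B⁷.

[[12226, −28826], [6177, −14541]]

tr B = −5 and det B = 6, so the characteristic polynomial is λ² − (−5)λ + (6) with roots −2 and −3.
Eigenvectors give P = [[7, −2], [3, −1]] with P⁻¹ = [[1, −2], [3, −7]], and B = P·diag(−2, −3)·P⁻¹.
Then B⁷ = P·diag(−128, −2187)·P⁻¹ = [[−896, 4374], [−384, 2187]] · [[1, −2], [3, −7]] = [[12226, −28826], [6177, −14541]].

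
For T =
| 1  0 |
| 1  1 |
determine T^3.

[[1, 0], [3, 1]]

T = I + N where N = [[0, 0], [1, 0]] is strictly lower-triangular, so N^2 = 0.
(I + N)^3 = I + 3·N = [[1, 0], [3, 1]].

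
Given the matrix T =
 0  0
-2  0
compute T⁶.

T is strictly triangular, hence nilpotent: T² = 0, so T⁶ = 0.

[[0, 0], [0, 0]]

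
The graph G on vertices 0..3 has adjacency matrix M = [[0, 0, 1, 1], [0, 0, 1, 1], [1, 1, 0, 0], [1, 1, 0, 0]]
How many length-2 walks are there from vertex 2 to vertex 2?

2

The number of length-2 walks from vertex 2 to vertex 2 is entry (2,2) of M^2, where M is the adjacency matrix.
M^2 = [[2, 2, 0, 0], [2, 2, 0, 0], [0, 0, 2, 2], [0, 0, 2, 2]]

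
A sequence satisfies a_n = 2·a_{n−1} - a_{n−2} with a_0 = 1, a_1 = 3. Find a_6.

With companion matrix A = [[2, -1], [1, 0]], [a_n, a_{n−1}]ᵀ = A·[a_{n−1}, a_{n−2}]ᵀ, so [a_6, a_5]ᵀ = A⁵·[a_1, a_0]ᵀ.
A⁵ = [[6, -5], [5, -4]], giving [a_6, a_5]ᵀ = [[13], [11]].

13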